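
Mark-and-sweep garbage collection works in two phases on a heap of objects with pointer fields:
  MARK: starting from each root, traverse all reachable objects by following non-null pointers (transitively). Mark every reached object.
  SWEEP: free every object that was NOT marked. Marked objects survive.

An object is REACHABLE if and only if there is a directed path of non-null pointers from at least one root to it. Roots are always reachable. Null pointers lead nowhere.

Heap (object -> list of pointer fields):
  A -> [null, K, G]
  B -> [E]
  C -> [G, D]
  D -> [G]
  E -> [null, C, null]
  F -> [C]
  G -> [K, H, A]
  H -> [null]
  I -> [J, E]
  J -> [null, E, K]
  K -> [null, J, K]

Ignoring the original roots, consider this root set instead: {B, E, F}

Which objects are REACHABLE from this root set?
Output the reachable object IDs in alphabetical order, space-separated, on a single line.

Answer: A B C D E F G H J K

Derivation:
Roots: B E F
Mark B: refs=E, marked=B
Mark E: refs=null C null, marked=B E
Mark F: refs=C, marked=B E F
Mark C: refs=G D, marked=B C E F
Mark G: refs=K H A, marked=B C E F G
Mark D: refs=G, marked=B C D E F G
Mark K: refs=null J K, marked=B C D E F G K
Mark H: refs=null, marked=B C D E F G H K
Mark A: refs=null K G, marked=A B C D E F G H K
Mark J: refs=null E K, marked=A B C D E F G H J K
Unmarked (collected): I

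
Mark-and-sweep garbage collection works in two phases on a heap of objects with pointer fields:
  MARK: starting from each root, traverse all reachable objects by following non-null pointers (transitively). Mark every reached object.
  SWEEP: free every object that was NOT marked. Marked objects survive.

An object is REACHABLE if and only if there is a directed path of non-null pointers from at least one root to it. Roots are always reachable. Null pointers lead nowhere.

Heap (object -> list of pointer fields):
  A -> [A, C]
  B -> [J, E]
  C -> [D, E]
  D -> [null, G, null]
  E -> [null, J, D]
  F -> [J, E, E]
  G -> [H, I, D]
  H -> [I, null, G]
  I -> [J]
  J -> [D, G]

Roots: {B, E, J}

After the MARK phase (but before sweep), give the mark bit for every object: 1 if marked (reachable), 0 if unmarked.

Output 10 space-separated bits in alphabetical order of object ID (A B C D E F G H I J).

Roots: B E J
Mark B: refs=J E, marked=B
Mark E: refs=null J D, marked=B E
Mark J: refs=D G, marked=B E J
Mark D: refs=null G null, marked=B D E J
Mark G: refs=H I D, marked=B D E G J
Mark H: refs=I null G, marked=B D E G H J
Mark I: refs=J, marked=B D E G H I J
Unmarked (collected): A C F

Answer: 0 1 0 1 1 0 1 1 1 1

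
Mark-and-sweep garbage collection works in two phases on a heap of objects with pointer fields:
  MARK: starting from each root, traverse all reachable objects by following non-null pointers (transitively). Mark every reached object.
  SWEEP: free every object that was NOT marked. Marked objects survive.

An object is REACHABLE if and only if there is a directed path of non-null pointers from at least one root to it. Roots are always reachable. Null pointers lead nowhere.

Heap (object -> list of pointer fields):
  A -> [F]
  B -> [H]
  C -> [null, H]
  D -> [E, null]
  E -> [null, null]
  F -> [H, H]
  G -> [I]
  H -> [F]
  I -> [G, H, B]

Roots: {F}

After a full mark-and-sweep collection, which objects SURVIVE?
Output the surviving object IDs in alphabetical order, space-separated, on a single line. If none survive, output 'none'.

Answer: F H

Derivation:
Roots: F
Mark F: refs=H H, marked=F
Mark H: refs=F, marked=F H
Unmarked (collected): A B C D E G I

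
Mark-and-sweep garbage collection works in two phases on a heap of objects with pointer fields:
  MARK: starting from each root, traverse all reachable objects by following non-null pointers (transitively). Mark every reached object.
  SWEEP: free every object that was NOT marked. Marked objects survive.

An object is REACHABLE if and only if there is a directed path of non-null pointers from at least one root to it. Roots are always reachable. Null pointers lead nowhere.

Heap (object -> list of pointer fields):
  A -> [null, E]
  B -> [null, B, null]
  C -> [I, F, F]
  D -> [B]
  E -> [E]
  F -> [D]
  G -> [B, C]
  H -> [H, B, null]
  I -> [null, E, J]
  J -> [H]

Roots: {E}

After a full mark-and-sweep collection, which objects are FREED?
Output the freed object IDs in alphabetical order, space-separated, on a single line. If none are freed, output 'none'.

Answer: A B C D F G H I J

Derivation:
Roots: E
Mark E: refs=E, marked=E
Unmarked (collected): A B C D F G H I J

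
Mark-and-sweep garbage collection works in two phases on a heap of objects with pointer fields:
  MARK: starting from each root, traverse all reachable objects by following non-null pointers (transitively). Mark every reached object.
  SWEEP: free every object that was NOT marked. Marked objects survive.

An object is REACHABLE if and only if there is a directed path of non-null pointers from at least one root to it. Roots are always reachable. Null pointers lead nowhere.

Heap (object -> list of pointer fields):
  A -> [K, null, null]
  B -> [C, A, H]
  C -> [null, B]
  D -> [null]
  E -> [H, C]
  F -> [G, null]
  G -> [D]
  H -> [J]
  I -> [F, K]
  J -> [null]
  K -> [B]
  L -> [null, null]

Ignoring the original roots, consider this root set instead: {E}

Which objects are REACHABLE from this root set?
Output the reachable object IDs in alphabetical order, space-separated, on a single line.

Answer: A B C E H J K

Derivation:
Roots: E
Mark E: refs=H C, marked=E
Mark H: refs=J, marked=E H
Mark C: refs=null B, marked=C E H
Mark J: refs=null, marked=C E H J
Mark B: refs=C A H, marked=B C E H J
Mark A: refs=K null null, marked=A B C E H J
Mark K: refs=B, marked=A B C E H J K
Unmarked (collected): D F G I L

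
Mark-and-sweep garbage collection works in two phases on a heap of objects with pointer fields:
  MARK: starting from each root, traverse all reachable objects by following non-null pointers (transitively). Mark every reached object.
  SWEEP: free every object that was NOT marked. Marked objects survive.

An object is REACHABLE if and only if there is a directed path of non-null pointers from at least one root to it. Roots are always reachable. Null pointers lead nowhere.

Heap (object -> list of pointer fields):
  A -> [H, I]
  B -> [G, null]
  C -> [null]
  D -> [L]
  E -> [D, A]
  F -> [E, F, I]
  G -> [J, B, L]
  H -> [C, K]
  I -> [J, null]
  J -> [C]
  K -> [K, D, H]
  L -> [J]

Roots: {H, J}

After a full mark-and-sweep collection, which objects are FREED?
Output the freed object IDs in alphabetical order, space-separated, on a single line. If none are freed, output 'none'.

Roots: H J
Mark H: refs=C K, marked=H
Mark J: refs=C, marked=H J
Mark C: refs=null, marked=C H J
Mark K: refs=K D H, marked=C H J K
Mark D: refs=L, marked=C D H J K
Mark L: refs=J, marked=C D H J K L
Unmarked (collected): A B E F G I

Answer: A B E F G I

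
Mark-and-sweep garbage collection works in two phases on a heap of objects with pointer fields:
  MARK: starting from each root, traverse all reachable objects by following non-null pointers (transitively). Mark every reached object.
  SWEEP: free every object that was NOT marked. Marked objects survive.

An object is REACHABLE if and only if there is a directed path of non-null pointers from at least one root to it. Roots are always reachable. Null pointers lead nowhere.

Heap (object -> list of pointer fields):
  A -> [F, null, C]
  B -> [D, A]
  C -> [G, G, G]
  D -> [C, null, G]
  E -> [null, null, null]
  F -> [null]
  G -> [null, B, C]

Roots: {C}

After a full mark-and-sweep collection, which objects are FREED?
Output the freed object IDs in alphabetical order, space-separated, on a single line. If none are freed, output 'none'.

Answer: E

Derivation:
Roots: C
Mark C: refs=G G G, marked=C
Mark G: refs=null B C, marked=C G
Mark B: refs=D A, marked=B C G
Mark D: refs=C null G, marked=B C D G
Mark A: refs=F null C, marked=A B C D G
Mark F: refs=null, marked=A B C D F G
Unmarked (collected): E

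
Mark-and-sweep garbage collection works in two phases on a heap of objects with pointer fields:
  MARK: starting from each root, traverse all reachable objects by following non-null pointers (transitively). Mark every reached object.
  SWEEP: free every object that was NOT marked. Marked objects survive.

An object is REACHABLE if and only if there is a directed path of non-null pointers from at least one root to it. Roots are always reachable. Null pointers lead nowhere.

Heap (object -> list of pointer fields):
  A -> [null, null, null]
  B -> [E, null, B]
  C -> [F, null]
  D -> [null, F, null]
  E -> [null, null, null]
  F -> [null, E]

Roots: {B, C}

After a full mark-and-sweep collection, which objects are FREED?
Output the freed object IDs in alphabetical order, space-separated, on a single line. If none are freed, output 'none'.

Answer: A D

Derivation:
Roots: B C
Mark B: refs=E null B, marked=B
Mark C: refs=F null, marked=B C
Mark E: refs=null null null, marked=B C E
Mark F: refs=null E, marked=B C E F
Unmarked (collected): A D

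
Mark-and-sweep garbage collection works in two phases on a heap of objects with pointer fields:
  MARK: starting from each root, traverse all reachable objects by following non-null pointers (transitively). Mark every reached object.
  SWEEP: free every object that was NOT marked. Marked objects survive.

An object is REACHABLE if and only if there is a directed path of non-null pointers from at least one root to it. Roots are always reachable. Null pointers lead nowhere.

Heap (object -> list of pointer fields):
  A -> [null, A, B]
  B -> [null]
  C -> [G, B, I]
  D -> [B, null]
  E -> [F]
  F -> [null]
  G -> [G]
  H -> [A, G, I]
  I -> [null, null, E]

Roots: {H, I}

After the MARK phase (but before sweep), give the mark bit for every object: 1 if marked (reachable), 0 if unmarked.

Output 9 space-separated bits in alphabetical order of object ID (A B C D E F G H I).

Roots: H I
Mark H: refs=A G I, marked=H
Mark I: refs=null null E, marked=H I
Mark A: refs=null A B, marked=A H I
Mark G: refs=G, marked=A G H I
Mark E: refs=F, marked=A E G H I
Mark B: refs=null, marked=A B E G H I
Mark F: refs=null, marked=A B E F G H I
Unmarked (collected): C D

Answer: 1 1 0 0 1 1 1 1 1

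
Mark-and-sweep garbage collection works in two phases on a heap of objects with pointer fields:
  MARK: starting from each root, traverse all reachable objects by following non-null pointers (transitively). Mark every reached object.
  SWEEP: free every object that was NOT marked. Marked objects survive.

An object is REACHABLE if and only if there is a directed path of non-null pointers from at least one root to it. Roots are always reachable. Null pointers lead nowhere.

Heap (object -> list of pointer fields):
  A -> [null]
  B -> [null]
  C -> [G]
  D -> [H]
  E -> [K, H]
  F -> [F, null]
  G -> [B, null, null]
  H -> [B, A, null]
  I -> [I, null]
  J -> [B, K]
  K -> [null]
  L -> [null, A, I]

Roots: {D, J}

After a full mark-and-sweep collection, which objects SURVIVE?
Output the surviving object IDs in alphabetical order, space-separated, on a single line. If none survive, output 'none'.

Answer: A B D H J K

Derivation:
Roots: D J
Mark D: refs=H, marked=D
Mark J: refs=B K, marked=D J
Mark H: refs=B A null, marked=D H J
Mark B: refs=null, marked=B D H J
Mark K: refs=null, marked=B D H J K
Mark A: refs=null, marked=A B D H J K
Unmarked (collected): C E F G I L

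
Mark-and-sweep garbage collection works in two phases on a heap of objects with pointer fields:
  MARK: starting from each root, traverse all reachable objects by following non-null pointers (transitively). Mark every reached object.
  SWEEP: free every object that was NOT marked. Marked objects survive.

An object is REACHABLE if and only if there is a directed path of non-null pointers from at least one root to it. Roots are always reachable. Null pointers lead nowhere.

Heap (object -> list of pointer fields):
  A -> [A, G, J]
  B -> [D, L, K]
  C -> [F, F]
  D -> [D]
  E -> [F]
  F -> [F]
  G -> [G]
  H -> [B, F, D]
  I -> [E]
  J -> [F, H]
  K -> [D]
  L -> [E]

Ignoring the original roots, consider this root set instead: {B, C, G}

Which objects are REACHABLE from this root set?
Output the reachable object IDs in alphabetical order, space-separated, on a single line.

Roots: B C G
Mark B: refs=D L K, marked=B
Mark C: refs=F F, marked=B C
Mark G: refs=G, marked=B C G
Mark D: refs=D, marked=B C D G
Mark L: refs=E, marked=B C D G L
Mark K: refs=D, marked=B C D G K L
Mark F: refs=F, marked=B C D F G K L
Mark E: refs=F, marked=B C D E F G K L
Unmarked (collected): A H I J

Answer: B C D E F G K L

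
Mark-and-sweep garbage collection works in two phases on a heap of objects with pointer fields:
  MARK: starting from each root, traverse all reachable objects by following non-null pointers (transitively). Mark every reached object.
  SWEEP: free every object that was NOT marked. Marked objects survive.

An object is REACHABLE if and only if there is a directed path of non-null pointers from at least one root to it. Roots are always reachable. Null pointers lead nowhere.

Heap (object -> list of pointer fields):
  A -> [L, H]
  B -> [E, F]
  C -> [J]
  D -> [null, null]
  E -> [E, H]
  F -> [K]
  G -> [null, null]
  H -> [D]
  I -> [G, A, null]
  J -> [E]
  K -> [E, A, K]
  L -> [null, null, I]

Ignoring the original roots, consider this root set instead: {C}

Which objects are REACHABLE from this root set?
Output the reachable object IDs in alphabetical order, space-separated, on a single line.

Roots: C
Mark C: refs=J, marked=C
Mark J: refs=E, marked=C J
Mark E: refs=E H, marked=C E J
Mark H: refs=D, marked=C E H J
Mark D: refs=null null, marked=C D E H J
Unmarked (collected): A B F G I K L

Answer: C D E H J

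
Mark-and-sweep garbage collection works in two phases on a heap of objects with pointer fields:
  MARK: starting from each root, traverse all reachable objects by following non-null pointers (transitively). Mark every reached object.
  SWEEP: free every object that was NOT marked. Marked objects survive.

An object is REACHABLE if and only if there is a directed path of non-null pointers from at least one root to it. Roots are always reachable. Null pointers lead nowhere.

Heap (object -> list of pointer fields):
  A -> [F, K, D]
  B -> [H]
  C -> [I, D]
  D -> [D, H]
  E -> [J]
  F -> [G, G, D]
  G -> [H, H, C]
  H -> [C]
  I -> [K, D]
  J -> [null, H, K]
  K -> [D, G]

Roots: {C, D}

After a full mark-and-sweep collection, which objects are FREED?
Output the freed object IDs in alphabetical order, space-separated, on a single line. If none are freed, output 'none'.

Answer: A B E F J

Derivation:
Roots: C D
Mark C: refs=I D, marked=C
Mark D: refs=D H, marked=C D
Mark I: refs=K D, marked=C D I
Mark H: refs=C, marked=C D H I
Mark K: refs=D G, marked=C D H I K
Mark G: refs=H H C, marked=C D G H I K
Unmarked (collected): A B E F J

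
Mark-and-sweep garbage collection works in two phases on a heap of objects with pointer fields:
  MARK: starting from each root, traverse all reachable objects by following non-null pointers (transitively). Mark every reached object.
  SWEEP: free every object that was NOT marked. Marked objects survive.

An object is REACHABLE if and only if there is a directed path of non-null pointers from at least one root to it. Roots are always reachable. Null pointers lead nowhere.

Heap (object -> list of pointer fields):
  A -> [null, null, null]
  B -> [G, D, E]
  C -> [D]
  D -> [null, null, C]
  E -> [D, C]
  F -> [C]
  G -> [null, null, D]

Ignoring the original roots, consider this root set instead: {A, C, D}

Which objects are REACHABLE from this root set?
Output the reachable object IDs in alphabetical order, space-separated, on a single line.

Answer: A C D

Derivation:
Roots: A C D
Mark A: refs=null null null, marked=A
Mark C: refs=D, marked=A C
Mark D: refs=null null C, marked=A C D
Unmarked (collected): B E F G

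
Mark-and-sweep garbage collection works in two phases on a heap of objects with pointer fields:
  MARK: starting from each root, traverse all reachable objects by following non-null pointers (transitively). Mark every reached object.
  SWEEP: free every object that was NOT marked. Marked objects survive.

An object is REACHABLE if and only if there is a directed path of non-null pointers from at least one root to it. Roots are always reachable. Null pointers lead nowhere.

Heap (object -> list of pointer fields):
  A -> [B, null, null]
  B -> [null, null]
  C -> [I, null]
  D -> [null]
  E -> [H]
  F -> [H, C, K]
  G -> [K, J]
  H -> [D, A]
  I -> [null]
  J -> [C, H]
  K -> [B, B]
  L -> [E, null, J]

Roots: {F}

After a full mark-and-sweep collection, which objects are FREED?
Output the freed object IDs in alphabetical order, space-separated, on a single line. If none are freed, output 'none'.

Answer: E G J L

Derivation:
Roots: F
Mark F: refs=H C K, marked=F
Mark H: refs=D A, marked=F H
Mark C: refs=I null, marked=C F H
Mark K: refs=B B, marked=C F H K
Mark D: refs=null, marked=C D F H K
Mark A: refs=B null null, marked=A C D F H K
Mark I: refs=null, marked=A C D F H I K
Mark B: refs=null null, marked=A B C D F H I K
Unmarked (collected): E G J L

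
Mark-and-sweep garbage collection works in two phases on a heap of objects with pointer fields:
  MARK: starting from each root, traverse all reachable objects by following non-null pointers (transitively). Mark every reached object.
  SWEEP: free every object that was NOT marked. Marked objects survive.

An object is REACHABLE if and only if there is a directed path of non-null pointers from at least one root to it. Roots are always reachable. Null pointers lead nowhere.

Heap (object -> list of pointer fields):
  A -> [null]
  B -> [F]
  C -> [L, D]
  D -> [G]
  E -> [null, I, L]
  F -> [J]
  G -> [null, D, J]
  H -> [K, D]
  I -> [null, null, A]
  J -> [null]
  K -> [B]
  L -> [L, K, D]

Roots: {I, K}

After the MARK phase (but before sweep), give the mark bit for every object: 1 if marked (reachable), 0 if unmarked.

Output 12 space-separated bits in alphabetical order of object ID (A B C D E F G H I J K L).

Roots: I K
Mark I: refs=null null A, marked=I
Mark K: refs=B, marked=I K
Mark A: refs=null, marked=A I K
Mark B: refs=F, marked=A B I K
Mark F: refs=J, marked=A B F I K
Mark J: refs=null, marked=A B F I J K
Unmarked (collected): C D E G H L

Answer: 1 1 0 0 0 1 0 0 1 1 1 0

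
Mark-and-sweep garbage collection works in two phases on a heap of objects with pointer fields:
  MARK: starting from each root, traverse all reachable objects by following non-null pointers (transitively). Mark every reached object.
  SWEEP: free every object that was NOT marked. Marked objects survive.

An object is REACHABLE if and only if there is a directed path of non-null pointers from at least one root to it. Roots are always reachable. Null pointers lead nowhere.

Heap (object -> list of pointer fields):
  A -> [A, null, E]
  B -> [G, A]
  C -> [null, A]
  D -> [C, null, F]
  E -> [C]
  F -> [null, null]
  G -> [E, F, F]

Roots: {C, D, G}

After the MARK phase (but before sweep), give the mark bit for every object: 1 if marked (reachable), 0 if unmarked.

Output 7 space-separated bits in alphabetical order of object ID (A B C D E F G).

Answer: 1 0 1 1 1 1 1

Derivation:
Roots: C D G
Mark C: refs=null A, marked=C
Mark D: refs=C null F, marked=C D
Mark G: refs=E F F, marked=C D G
Mark A: refs=A null E, marked=A C D G
Mark F: refs=null null, marked=A C D F G
Mark E: refs=C, marked=A C D E F G
Unmarked (collected): B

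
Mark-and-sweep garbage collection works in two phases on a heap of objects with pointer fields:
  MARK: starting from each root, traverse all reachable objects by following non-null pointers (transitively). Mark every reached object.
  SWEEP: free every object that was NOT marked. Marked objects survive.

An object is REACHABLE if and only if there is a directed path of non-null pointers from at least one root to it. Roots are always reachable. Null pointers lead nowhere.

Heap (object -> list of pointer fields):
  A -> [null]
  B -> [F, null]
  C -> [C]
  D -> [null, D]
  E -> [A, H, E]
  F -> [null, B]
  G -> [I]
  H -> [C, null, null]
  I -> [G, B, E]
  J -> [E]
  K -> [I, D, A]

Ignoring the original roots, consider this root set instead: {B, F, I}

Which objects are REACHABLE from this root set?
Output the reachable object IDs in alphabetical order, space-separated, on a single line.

Roots: B F I
Mark B: refs=F null, marked=B
Mark F: refs=null B, marked=B F
Mark I: refs=G B E, marked=B F I
Mark G: refs=I, marked=B F G I
Mark E: refs=A H E, marked=B E F G I
Mark A: refs=null, marked=A B E F G I
Mark H: refs=C null null, marked=A B E F G H I
Mark C: refs=C, marked=A B C E F G H I
Unmarked (collected): D J K

Answer: A B C E F G H I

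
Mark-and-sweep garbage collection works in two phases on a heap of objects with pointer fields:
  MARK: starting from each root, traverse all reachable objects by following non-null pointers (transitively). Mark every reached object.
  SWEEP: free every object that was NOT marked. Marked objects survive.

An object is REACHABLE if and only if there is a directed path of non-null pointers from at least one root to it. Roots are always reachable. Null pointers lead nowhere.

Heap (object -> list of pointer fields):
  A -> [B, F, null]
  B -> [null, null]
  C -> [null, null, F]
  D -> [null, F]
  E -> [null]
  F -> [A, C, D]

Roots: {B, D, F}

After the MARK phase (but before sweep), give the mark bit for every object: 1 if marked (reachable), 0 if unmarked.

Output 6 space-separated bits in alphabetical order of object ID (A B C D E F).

Roots: B D F
Mark B: refs=null null, marked=B
Mark D: refs=null F, marked=B D
Mark F: refs=A C D, marked=B D F
Mark A: refs=B F null, marked=A B D F
Mark C: refs=null null F, marked=A B C D F
Unmarked (collected): E

Answer: 1 1 1 1 0 1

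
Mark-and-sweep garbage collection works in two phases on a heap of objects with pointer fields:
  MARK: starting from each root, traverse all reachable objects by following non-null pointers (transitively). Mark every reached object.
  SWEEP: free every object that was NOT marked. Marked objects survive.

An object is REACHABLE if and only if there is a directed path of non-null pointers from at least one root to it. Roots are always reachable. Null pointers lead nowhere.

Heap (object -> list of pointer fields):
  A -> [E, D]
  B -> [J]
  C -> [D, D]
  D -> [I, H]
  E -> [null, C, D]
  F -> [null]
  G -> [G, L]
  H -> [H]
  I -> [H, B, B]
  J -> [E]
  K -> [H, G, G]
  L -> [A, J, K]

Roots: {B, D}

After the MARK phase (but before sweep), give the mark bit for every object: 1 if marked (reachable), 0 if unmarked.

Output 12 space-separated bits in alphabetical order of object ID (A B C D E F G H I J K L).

Roots: B D
Mark B: refs=J, marked=B
Mark D: refs=I H, marked=B D
Mark J: refs=E, marked=B D J
Mark I: refs=H B B, marked=B D I J
Mark H: refs=H, marked=B D H I J
Mark E: refs=null C D, marked=B D E H I J
Mark C: refs=D D, marked=B C D E H I J
Unmarked (collected): A F G K L

Answer: 0 1 1 1 1 0 0 1 1 1 0 0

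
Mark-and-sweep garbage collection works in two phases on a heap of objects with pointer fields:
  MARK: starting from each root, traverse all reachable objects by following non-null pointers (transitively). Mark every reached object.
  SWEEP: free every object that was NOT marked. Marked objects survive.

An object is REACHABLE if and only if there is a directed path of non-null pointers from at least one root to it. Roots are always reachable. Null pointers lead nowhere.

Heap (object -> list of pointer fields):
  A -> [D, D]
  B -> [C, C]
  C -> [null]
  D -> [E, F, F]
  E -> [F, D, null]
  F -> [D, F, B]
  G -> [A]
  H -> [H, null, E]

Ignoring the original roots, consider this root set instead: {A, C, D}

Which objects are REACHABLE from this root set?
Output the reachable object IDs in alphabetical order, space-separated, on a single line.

Roots: A C D
Mark A: refs=D D, marked=A
Mark C: refs=null, marked=A C
Mark D: refs=E F F, marked=A C D
Mark E: refs=F D null, marked=A C D E
Mark F: refs=D F B, marked=A C D E F
Mark B: refs=C C, marked=A B C D E F
Unmarked (collected): G H

Answer: A B C D E F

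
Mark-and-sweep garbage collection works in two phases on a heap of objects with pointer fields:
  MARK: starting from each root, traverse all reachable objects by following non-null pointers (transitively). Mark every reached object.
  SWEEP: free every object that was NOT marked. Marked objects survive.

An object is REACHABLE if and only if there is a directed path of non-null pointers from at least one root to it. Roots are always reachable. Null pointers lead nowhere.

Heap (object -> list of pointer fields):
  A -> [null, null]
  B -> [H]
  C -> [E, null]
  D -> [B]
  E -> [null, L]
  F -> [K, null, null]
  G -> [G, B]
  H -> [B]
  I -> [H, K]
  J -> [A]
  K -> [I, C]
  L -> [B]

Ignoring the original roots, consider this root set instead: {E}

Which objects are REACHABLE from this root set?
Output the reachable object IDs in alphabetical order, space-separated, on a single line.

Roots: E
Mark E: refs=null L, marked=E
Mark L: refs=B, marked=E L
Mark B: refs=H, marked=B E L
Mark H: refs=B, marked=B E H L
Unmarked (collected): A C D F G I J K

Answer: B E H L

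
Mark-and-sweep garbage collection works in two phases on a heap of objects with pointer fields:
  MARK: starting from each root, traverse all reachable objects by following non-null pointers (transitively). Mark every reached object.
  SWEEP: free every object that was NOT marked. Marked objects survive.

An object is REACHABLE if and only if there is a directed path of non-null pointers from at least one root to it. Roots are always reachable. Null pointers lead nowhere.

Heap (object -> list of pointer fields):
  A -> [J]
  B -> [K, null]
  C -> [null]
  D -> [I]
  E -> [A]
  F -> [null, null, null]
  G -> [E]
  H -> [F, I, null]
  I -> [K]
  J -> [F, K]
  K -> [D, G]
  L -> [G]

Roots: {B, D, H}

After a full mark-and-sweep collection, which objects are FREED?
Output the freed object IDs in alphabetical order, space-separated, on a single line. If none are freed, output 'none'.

Roots: B D H
Mark B: refs=K null, marked=B
Mark D: refs=I, marked=B D
Mark H: refs=F I null, marked=B D H
Mark K: refs=D G, marked=B D H K
Mark I: refs=K, marked=B D H I K
Mark F: refs=null null null, marked=B D F H I K
Mark G: refs=E, marked=B D F G H I K
Mark E: refs=A, marked=B D E F G H I K
Mark A: refs=J, marked=A B D E F G H I K
Mark J: refs=F K, marked=A B D E F G H I J K
Unmarked (collected): C L

Answer: C L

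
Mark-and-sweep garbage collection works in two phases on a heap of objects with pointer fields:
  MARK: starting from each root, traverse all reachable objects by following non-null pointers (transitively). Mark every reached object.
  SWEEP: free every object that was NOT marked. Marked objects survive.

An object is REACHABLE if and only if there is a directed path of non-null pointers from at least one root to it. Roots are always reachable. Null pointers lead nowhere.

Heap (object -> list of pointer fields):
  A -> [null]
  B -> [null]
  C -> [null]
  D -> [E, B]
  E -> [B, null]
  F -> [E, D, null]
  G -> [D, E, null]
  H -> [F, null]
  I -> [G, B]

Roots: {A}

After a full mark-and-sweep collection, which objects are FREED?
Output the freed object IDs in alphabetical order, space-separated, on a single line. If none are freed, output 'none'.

Answer: B C D E F G H I

Derivation:
Roots: A
Mark A: refs=null, marked=A
Unmarked (collected): B C D E F G H I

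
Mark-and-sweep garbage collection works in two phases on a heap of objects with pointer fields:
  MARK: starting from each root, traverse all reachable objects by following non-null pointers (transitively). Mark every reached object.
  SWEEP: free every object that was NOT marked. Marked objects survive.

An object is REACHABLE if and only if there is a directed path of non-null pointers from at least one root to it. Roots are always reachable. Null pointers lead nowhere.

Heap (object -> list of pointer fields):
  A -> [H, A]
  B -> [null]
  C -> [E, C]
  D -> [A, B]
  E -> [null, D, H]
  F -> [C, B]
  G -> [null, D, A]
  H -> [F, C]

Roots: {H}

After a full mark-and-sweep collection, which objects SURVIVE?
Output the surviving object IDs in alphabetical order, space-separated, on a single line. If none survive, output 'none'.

Answer: A B C D E F H

Derivation:
Roots: H
Mark H: refs=F C, marked=H
Mark F: refs=C B, marked=F H
Mark C: refs=E C, marked=C F H
Mark B: refs=null, marked=B C F H
Mark E: refs=null D H, marked=B C E F H
Mark D: refs=A B, marked=B C D E F H
Mark A: refs=H A, marked=A B C D E F H
Unmarked (collected): G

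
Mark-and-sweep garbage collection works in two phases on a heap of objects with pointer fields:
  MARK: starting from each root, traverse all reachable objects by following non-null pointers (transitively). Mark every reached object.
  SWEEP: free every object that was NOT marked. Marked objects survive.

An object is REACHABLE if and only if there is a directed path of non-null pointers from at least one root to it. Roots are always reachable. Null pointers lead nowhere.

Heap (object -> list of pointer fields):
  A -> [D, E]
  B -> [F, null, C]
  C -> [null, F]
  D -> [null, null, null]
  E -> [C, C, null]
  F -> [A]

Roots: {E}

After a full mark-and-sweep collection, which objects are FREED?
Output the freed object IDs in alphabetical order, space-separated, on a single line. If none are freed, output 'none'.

Answer: B

Derivation:
Roots: E
Mark E: refs=C C null, marked=E
Mark C: refs=null F, marked=C E
Mark F: refs=A, marked=C E F
Mark A: refs=D E, marked=A C E F
Mark D: refs=null null null, marked=A C D E F
Unmarked (collected): B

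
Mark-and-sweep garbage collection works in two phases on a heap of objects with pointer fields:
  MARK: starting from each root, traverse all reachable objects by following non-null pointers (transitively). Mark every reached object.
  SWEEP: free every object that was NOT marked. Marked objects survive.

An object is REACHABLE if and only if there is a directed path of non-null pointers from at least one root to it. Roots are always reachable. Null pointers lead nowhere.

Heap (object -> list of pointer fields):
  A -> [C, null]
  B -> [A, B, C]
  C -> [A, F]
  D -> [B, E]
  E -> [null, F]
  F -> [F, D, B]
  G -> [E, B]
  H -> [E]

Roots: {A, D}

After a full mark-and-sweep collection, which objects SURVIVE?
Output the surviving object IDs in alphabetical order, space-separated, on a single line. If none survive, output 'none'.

Roots: A D
Mark A: refs=C null, marked=A
Mark D: refs=B E, marked=A D
Mark C: refs=A F, marked=A C D
Mark B: refs=A B C, marked=A B C D
Mark E: refs=null F, marked=A B C D E
Mark F: refs=F D B, marked=A B C D E F
Unmarked (collected): G H

Answer: A B C D E F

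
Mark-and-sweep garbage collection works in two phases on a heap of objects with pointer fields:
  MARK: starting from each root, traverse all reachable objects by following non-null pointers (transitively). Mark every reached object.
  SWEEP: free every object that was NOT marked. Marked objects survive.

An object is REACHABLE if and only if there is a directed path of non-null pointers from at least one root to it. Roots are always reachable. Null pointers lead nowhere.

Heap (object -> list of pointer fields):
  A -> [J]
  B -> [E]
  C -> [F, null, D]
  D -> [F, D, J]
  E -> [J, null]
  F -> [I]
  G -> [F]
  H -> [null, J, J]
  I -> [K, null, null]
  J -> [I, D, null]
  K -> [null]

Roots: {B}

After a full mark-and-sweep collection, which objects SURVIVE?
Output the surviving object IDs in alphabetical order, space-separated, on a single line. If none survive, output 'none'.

Roots: B
Mark B: refs=E, marked=B
Mark E: refs=J null, marked=B E
Mark J: refs=I D null, marked=B E J
Mark I: refs=K null null, marked=B E I J
Mark D: refs=F D J, marked=B D E I J
Mark K: refs=null, marked=B D E I J K
Mark F: refs=I, marked=B D E F I J K
Unmarked (collected): A C G H

Answer: B D E F I J K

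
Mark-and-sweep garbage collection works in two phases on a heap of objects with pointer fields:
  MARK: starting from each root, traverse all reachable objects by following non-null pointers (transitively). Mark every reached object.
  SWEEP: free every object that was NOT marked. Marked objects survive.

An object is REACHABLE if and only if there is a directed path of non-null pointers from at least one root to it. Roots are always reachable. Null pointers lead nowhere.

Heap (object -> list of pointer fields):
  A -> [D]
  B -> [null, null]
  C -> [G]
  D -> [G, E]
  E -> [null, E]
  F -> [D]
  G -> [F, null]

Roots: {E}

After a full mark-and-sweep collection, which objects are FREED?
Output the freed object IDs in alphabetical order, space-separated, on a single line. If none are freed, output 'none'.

Answer: A B C D F G

Derivation:
Roots: E
Mark E: refs=null E, marked=E
Unmarked (collected): A B C D F G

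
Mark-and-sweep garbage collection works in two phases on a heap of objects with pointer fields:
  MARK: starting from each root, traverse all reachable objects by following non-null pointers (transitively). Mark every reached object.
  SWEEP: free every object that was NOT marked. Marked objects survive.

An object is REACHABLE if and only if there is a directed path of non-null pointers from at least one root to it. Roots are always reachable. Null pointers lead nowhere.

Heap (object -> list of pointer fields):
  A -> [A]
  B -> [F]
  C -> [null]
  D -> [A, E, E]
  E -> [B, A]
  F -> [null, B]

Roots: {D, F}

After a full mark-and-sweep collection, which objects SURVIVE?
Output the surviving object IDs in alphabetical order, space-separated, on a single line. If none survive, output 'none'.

Answer: A B D E F

Derivation:
Roots: D F
Mark D: refs=A E E, marked=D
Mark F: refs=null B, marked=D F
Mark A: refs=A, marked=A D F
Mark E: refs=B A, marked=A D E F
Mark B: refs=F, marked=A B D E F
Unmarked (collected): C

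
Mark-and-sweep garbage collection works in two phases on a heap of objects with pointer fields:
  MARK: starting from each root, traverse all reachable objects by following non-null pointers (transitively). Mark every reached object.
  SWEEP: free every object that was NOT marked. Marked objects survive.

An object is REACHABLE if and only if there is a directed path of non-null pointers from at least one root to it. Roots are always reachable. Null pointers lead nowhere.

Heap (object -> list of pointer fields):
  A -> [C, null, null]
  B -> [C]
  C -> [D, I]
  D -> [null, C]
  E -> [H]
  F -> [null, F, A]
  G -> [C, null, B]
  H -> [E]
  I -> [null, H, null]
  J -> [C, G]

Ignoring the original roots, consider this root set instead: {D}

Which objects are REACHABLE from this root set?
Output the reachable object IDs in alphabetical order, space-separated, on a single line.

Roots: D
Mark D: refs=null C, marked=D
Mark C: refs=D I, marked=C D
Mark I: refs=null H null, marked=C D I
Mark H: refs=E, marked=C D H I
Mark E: refs=H, marked=C D E H I
Unmarked (collected): A B F G J

Answer: C D E H I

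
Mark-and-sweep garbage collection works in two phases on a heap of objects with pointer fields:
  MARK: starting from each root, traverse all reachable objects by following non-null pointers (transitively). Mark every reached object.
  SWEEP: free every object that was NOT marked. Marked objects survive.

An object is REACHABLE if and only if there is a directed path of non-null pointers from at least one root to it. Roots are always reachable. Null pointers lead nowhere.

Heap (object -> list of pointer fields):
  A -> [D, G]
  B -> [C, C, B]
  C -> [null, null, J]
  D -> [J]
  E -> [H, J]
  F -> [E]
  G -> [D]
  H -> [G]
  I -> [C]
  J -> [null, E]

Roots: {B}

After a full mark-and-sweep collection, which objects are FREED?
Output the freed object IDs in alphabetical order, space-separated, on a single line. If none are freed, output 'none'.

Answer: A F I

Derivation:
Roots: B
Mark B: refs=C C B, marked=B
Mark C: refs=null null J, marked=B C
Mark J: refs=null E, marked=B C J
Mark E: refs=H J, marked=B C E J
Mark H: refs=G, marked=B C E H J
Mark G: refs=D, marked=B C E G H J
Mark D: refs=J, marked=B C D E G H J
Unmarked (collected): A F I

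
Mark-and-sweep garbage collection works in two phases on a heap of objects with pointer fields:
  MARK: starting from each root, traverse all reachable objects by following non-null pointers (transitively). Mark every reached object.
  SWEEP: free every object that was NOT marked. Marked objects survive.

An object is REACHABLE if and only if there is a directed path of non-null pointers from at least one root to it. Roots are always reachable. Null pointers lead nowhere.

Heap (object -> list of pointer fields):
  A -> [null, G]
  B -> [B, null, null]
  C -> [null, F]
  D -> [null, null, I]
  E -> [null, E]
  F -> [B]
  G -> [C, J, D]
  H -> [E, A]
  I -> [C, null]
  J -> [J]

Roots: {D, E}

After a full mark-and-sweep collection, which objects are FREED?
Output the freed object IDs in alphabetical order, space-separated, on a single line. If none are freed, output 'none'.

Answer: A G H J

Derivation:
Roots: D E
Mark D: refs=null null I, marked=D
Mark E: refs=null E, marked=D E
Mark I: refs=C null, marked=D E I
Mark C: refs=null F, marked=C D E I
Mark F: refs=B, marked=C D E F I
Mark B: refs=B null null, marked=B C D E F I
Unmarked (collected): A G H J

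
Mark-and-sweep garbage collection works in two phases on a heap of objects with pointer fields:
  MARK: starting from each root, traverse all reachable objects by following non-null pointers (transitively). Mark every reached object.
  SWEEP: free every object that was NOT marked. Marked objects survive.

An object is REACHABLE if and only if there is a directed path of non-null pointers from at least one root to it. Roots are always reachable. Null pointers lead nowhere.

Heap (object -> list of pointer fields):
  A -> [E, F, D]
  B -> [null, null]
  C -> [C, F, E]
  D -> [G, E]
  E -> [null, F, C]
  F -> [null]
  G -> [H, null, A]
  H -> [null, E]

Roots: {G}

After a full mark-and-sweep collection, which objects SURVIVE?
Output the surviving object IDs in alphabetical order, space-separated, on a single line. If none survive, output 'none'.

Roots: G
Mark G: refs=H null A, marked=G
Mark H: refs=null E, marked=G H
Mark A: refs=E F D, marked=A G H
Mark E: refs=null F C, marked=A E G H
Mark F: refs=null, marked=A E F G H
Mark D: refs=G E, marked=A D E F G H
Mark C: refs=C F E, marked=A C D E F G H
Unmarked (collected): B

Answer: A C D E F G H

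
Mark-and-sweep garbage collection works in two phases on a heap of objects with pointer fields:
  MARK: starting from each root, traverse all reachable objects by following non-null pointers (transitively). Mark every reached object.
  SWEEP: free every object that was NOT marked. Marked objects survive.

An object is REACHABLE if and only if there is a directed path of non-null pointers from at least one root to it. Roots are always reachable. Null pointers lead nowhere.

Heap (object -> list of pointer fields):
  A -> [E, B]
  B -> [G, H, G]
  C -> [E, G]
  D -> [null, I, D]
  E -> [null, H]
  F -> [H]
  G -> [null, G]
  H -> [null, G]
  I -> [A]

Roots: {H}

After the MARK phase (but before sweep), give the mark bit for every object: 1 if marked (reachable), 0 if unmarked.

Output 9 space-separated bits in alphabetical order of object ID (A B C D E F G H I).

Roots: H
Mark H: refs=null G, marked=H
Mark G: refs=null G, marked=G H
Unmarked (collected): A B C D E F I

Answer: 0 0 0 0 0 0 1 1 0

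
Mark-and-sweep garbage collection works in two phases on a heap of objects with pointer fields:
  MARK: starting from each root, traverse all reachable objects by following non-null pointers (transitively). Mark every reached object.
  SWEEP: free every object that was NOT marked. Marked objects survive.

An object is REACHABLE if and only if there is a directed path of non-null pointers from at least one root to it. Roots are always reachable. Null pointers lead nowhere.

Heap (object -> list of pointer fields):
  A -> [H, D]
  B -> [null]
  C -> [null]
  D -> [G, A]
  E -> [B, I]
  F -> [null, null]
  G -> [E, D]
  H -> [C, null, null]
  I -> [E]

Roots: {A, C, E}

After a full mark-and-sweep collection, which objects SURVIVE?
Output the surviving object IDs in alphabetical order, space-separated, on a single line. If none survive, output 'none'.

Answer: A B C D E G H I

Derivation:
Roots: A C E
Mark A: refs=H D, marked=A
Mark C: refs=null, marked=A C
Mark E: refs=B I, marked=A C E
Mark H: refs=C null null, marked=A C E H
Mark D: refs=G A, marked=A C D E H
Mark B: refs=null, marked=A B C D E H
Mark I: refs=E, marked=A B C D E H I
Mark G: refs=E D, marked=A B C D E G H I
Unmarked (collected): F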